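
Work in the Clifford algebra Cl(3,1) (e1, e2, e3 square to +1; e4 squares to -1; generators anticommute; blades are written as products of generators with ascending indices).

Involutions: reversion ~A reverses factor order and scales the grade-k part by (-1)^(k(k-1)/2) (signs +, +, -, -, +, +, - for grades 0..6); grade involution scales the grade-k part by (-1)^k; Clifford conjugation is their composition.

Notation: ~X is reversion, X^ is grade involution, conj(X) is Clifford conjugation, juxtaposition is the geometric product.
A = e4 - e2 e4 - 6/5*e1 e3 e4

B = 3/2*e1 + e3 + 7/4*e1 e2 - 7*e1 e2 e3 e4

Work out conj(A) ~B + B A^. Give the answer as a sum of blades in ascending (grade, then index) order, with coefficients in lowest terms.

first term: 42/5*e2 + 7*e1 e3 + 89/20*e1 e4 - 4/5*e3 e4 + 7*e1 e2 e3 + 13/4*e1 e2 e4 + 11/10*e2 e3 e4
second term: 42/5*e2 - 7*e1 e3 - 89/20*e1 e4 + 4/5*e3 e4 - 7*e1 e2 e3 - 13/4*e1 e2 e4 - 11/10*e2 e3 e4
Answer: 84/5*e2


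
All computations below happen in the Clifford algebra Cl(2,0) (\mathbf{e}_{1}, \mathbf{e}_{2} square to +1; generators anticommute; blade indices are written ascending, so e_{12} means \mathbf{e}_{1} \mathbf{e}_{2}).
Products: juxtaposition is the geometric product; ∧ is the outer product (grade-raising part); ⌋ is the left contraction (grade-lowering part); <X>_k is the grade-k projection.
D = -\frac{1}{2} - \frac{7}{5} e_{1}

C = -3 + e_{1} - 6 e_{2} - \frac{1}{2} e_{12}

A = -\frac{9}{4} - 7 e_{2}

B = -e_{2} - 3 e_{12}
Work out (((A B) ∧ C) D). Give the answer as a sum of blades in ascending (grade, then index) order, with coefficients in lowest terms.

step 1: 7 - 21 e_{1} + \frac{9}{4} e_{2} + \frac{27}{4} e_{12}
step 2: -21 + 70 e_{1} - \frac{195}{4} e_{2} + 100 e_{12}
step 3: -\frac{175}{2} - \frac{28}{5} e_{1} + \frac{1315}{8} e_{2} - \frac{473}{4} e_{12}
Answer: -\frac{175}{2} - \frac{28}{5} e_{1} + \frac{1315}{8} e_{2} - \frac{473}{4} e_{12}


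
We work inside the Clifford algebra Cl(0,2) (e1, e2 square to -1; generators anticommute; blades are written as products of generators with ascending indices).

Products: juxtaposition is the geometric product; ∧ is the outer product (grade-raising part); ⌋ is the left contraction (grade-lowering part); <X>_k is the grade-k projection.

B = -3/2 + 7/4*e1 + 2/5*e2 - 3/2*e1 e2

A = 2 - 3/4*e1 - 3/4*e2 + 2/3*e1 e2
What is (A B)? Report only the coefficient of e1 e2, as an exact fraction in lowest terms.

step 1: -31/80 + 329/60*e1 + 59/30*e2 - 239/80*e1 e2
Answer: -239/80


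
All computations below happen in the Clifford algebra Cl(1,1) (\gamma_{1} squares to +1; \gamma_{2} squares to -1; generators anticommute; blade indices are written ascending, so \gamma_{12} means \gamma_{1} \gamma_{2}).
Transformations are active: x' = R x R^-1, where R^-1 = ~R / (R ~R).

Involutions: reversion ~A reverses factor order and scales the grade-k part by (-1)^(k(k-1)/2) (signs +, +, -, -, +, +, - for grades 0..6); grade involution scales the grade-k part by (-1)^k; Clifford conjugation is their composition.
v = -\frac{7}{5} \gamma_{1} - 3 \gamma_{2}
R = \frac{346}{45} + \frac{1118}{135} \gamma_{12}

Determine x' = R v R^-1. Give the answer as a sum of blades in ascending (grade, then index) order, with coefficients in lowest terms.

~R = \frac{346}{45} - \frac{1118}{135} \gamma_{12}, and R ~R = -\frac{34496}{3645}, so R^-1 = ~R / (-\frac{34496}{3645}).
R v = \frac{352}{25} \gamma_{1} - \frac{7744}{675} \gamma_{2}
Answer: -\frac{26311}{1225} \gamma_{1} + \frac{26511}{1225} \gamma_{2}


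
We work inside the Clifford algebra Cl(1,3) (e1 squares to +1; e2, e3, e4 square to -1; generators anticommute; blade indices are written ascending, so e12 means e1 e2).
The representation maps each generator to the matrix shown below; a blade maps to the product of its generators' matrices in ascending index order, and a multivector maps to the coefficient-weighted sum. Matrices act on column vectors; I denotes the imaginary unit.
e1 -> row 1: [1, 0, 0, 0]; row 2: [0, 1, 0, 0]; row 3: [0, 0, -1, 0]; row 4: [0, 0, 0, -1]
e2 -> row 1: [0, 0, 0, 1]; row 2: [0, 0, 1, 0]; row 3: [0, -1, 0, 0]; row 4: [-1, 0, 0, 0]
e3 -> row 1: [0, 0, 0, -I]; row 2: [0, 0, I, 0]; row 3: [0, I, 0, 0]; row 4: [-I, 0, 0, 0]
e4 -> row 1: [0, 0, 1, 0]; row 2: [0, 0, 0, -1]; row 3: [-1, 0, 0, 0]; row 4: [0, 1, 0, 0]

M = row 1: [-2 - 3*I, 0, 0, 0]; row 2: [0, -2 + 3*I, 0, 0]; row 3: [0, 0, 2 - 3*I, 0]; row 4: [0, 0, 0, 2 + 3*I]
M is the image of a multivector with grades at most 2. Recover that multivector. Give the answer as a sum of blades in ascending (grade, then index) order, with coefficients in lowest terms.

Method: the blade images are trace-orthogonal — tr(rho(e_A) rho(e_B)^-1) = 4 if A = B and 0 otherwise — and rho(e_A)^-1 = (e_A)^2 * rho(e_A) with (e_A)^2 = +1 or -1, so the coefficient of e_A in the preimage is (e_A)^2 * tr(M rho(e_A))/4.
Nonzero projections over blades of grade <= 2: e1: (e1)^2 = +1, tr(M rho(e1)) = -8, coefficient -2; e23: (e23)^2 = -1, tr(M rho(e23)) = -12, coefficient 3. Every other blade of grade <= 2 projects to 0.
Answer: -2*e1 + 3*e23


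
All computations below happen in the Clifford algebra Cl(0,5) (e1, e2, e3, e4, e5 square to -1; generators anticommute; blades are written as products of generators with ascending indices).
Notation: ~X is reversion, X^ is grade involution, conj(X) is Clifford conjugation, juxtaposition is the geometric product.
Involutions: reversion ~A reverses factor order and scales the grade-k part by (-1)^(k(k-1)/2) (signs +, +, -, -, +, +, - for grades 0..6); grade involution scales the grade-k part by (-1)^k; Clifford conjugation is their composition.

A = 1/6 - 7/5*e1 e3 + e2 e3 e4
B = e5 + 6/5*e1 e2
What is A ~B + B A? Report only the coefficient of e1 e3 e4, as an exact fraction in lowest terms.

first term: 1/6*e5 - 1/5*e1 e2 - 42/25*e2 e3 - 6/5*e1 e3 e4 - 7/5*e1 e3 e5 + e2 e3 e4 e5
second term: 1/6*e5 + 1/5*e1 e2 - 42/25*e2 e3 - 6/5*e1 e3 e4 - 7/5*e1 e3 e5 - e2 e3 e4 e5
Answer: -12/5


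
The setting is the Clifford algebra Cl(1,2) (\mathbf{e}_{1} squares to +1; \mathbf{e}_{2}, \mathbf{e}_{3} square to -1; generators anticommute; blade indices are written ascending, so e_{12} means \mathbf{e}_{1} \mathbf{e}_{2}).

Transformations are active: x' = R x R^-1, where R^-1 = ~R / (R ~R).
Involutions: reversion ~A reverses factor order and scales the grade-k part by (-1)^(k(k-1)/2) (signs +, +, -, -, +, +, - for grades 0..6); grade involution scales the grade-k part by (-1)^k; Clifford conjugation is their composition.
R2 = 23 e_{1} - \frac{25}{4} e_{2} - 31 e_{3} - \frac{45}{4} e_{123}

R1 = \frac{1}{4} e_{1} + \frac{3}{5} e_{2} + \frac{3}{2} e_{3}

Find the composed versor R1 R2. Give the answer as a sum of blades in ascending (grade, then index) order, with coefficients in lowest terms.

Distribute over the terms of R1 (each basis-blade product reordered to ascending indices, repeated generators contracted through their squares):
(\frac{1}{4} e_{1}) R2 = \frac{23}{4} - \frac{25}{16} e_{12} - \frac{31}{4} e_{13} - \frac{45}{16} e_{23}
(\frac{3}{5} e_{2}) R2 = \frac{15}{4} - \frac{69}{5} e_{12} - \frac{27}{4} e_{13} - \frac{93}{5} e_{23}
(\frac{3}{2} e_{3}) R2 = \frac{93}{2} + \frac{135}{8} e_{12} - \frac{69}{2} e_{13} + \frac{75}{8} e_{23}
Summing the partial products and collecting blades:
Answer: 56 + \frac{121}{80} e_{12} - 49 e_{13} - \frac{963}{80} e_{23}


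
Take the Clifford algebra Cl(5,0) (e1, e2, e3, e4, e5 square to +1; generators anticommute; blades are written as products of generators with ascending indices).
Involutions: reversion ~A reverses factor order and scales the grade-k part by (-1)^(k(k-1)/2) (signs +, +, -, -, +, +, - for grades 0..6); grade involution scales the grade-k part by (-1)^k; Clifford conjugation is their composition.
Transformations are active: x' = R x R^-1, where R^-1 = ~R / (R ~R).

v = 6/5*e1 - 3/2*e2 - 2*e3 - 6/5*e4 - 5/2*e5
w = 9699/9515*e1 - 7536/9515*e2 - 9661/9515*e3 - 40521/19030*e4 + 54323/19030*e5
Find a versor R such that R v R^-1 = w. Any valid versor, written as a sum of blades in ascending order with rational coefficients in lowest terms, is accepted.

Equal squares first: v^2 = w^2 = 769/50. Then v + w = 21117/9515*e1 - 43617/19030*e2 - 28691/9515*e3 - 63357/19030*e4 + 3374/9515*e5 is a versor taking v to w, provided it is invertible.
Answer: 21117/9515*e1 - 43617/19030*e2 - 28691/9515*e3 - 63357/19030*e4 + 3374/9515*e5


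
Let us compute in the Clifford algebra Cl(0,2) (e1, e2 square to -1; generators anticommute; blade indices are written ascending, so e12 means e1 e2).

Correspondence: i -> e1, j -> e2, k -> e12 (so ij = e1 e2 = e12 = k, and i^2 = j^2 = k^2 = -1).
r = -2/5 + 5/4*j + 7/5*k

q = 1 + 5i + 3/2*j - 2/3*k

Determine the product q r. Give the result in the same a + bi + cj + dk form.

In blades: q = 1 + 5*e1 + 3/2*e2 - 2/3*e12, r = -2/5 + 5/4*e2 + 7/5*e12.
Distribute q over r term by term (generator squares from the signature, products reordered to ascending indices): (1)*r = -2/5 + 5/4*e2 + 7/5*e12; (5*e1)*r = -2*e1 - 7*e2 + 25/4*e12; (3/2*e2)*r = -15/8 + 21/10*e1 - 3/5*e2; (-2/3*e12)*r = 14/15 + 5/6*e1 + 4/15*e12.
Sum: -161/120 + 14/15*e1 - 127/20*e2 + 95/12*e12; translating back through the correspondence:
Answer: -161/120 + 14/15*i - 127/20*j + 95/12*k


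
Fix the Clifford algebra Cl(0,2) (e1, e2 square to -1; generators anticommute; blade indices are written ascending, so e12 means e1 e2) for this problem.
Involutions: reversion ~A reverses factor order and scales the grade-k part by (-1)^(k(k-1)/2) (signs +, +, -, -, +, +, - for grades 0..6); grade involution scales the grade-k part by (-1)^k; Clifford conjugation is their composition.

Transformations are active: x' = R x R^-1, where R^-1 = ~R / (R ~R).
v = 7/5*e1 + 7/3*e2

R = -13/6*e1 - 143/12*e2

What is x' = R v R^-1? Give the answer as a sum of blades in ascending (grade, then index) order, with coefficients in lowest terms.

~R = -13/6*e1 - 143/12*e2, and R ~R = -21125/144, so R^-1 = ~R / (-21125/144).
R v = 5551/180 + 2093/180*e12
Answer: -917/1875*e1 + 1673/625*e2


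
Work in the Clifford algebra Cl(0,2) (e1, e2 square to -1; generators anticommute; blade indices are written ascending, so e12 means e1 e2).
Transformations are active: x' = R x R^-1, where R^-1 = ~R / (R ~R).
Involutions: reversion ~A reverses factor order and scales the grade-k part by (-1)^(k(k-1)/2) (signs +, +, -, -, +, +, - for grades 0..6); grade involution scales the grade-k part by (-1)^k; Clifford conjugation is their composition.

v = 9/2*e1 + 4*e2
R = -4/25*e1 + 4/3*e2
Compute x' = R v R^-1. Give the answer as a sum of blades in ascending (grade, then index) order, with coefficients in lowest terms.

~R = -4/25*e1 + 4/3*e2, and R ~R = -10144/5625, so R^-1 = ~R / (-10144/5625).
R v = -346/75 - 166/25*e12
Answer: -1686/317*e1 + 1789/634*e2


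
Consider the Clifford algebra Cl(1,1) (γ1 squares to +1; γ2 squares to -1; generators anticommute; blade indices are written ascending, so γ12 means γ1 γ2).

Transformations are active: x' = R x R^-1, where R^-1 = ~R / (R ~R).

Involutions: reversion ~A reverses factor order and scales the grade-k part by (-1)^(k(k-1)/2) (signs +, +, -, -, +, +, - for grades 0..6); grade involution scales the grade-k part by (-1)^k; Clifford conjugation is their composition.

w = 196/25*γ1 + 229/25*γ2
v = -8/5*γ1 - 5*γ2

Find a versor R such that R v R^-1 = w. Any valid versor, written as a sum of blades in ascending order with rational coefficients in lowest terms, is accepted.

Here q(v) = q(w) = -561/25; the classical choice R = v + w = 156/25*γ1 + 104/25*γ2 then realises v -> w under the sandwich.
Answer: 156/25*γ1 + 104/25*γ2


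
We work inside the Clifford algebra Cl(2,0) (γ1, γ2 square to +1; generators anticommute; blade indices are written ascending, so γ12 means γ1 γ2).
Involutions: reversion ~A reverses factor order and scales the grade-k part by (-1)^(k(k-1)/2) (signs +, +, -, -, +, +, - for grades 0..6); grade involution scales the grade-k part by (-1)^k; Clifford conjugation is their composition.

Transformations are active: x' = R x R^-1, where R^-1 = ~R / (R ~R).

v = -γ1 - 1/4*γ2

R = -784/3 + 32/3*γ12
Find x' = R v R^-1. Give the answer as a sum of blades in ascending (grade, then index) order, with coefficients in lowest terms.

~R = -784/3 - 32/3*γ12, and R ~R = 615680/9, so R^-1 = ~R / (615680/9).
R v = 776/3*γ1 + 76*γ2
Answer: -2348/2405*γ1 - 3181/9620*γ2


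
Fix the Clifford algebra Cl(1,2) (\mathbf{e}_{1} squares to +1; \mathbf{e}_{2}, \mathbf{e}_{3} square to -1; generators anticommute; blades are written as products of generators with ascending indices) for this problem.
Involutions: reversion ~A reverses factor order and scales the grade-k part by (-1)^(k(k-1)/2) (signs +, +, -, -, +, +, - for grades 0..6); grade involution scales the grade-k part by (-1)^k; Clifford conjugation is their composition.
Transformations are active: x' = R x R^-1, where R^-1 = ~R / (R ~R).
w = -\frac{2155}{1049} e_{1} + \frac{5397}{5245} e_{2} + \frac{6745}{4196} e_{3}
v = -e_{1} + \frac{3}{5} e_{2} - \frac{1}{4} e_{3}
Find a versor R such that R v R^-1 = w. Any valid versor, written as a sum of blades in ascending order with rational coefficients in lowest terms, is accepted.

Since q(v) = q(w) = \frac{231}{400}, the sum R = v + w = -\frac{3204}{1049} e_{1} + \frac{8544}{5245} e_{2} + \frac{1424}{1049} e_{3} does the job whenever invertible.
Answer: -\frac{3204}{1049} e_{1} + \frac{8544}{5245} e_{2} + \frac{1424}{1049} e_{3}


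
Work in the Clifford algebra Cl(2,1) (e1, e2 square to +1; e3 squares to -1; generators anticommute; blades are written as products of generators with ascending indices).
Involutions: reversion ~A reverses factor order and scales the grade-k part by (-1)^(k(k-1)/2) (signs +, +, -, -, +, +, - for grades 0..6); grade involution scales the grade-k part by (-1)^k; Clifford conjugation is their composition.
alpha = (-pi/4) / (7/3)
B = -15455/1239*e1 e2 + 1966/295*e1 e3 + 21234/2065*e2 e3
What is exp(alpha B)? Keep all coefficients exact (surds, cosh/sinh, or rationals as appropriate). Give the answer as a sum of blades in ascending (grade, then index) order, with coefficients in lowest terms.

B^2 term by term: the squares give (-15455/1239)^2*(e1 e2)^2 + (1966/295)^2*(e1 e3)^2 + (21234/2065)^2*(e2 e3)^2 = 238857025/1535121*(-1) + 3865156/87025*(+1) + 450882756/4264225*(+1) = -49/9 (each basis 2-blade squares to minus the product of its generators' squares); cross terms between blades sharing an index anticommute and cancel. So B^2 = -49/9.
B^2 = -49/9 — since the square is negative, the closed form is circular: l = 7/3, alpha*l = -pi/4, so exp(alpha B) = cos(-pi/4) + (sin(-pi/4)/(7/3))*B = sqrt(2)/2 + (-3*sqrt(2)/14)*B.
Answer: sqrt(2)/2 + 15455*sqrt(2)/5782*e1 e2 - 2949*sqrt(2)/2065*e1 e3 - 31851*sqrt(2)/14455*e2 e3


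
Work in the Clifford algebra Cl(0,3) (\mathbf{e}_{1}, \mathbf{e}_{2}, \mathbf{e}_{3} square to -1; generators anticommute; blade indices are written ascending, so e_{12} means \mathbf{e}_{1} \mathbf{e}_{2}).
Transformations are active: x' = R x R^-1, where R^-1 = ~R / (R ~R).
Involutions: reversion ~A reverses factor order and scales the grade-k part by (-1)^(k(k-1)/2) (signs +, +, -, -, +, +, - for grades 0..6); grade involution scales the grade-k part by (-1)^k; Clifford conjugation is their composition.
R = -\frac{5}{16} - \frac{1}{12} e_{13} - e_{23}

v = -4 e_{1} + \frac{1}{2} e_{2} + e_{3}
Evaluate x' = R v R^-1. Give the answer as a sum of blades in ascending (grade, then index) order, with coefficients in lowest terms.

~R = -\frac{5}{16} + \frac{1}{12} e_{13} + e_{23}, and R ~R = \frac{2545}{2304}, so R^-1 = ~R / (\frac{2545}{2304}).
R v = \frac{4}{3} e_{1} + \frac{27}{32} e_{2} - \frac{23}{48} e_{3} + \frac{97}{24} e_{123}
Answer: -\frac{10364}{2545} e_{1} - \frac{1871}{5090} e_{2} - \frac{371}{509} e_{3}


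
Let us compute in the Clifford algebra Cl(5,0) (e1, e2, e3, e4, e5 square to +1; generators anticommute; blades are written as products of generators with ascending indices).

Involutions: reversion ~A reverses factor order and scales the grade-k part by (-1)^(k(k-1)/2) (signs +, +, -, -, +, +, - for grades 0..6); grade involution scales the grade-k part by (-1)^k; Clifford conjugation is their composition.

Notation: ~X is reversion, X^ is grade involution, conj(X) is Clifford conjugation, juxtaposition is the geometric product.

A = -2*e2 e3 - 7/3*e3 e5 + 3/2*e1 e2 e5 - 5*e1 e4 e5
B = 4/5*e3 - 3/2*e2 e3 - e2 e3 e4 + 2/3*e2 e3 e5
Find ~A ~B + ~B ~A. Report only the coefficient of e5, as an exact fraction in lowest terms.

first term: -3 + 142/45*e2 - 2*e4 - 8/15*e5 + e1 e3 - 7/2*e2 e5 - 9/4*e1 e3 e5 + 7/3*e2 e4 e5 - 10/3*e1 e2 e3 e4 - 19/5*e1 e2 e3 e5 + 11/2*e1 e3 e4 e5 + 15/2*e1 e2 e3 e4 e5
second term: -3 - 2/45*e2 - 2*e4 + 16/5*e5 - e1 e3 + 7/2*e2 e5 + 9/4*e1 e3 e5 - 7/3*e2 e4 e5 - 10/3*e1 e2 e3 e4 - 31/5*e1 e2 e3 e5 - 5/2*e1 e3 e4 e5 + 15/2*e1 e2 e3 e4 e5
Answer: 8/3


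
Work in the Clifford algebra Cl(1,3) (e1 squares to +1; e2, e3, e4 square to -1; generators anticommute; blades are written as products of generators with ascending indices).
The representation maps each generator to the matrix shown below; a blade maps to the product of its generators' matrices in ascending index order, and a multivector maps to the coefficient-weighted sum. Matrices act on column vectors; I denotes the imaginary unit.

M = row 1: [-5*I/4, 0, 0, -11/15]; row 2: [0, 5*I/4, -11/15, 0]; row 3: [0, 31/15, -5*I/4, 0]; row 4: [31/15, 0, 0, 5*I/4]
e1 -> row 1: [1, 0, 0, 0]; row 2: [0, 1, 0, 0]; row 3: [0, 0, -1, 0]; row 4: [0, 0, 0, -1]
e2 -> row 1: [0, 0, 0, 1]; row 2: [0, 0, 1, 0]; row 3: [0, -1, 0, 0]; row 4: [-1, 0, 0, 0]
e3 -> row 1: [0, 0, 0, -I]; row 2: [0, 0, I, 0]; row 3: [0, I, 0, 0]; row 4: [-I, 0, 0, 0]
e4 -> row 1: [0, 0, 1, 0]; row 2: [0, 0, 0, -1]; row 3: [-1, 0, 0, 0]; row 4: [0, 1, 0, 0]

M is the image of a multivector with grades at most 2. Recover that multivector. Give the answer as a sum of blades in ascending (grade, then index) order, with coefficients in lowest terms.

Method: the blade images are trace-orthogonal — tr(rho(e_A) rho(e_B)^-1) = 4 if A = B and 0 otherwise — and rho(e_A)^-1 = (e_A)^2 * rho(e_A) with (e_A)^2 = +1 or -1, so the coefficient of e_A in the preimage is (e_A)^2 * tr(M rho(e_A))/4.
Nonzero projections over blades of grade <= 2: e2: (e2)^2 = -1, tr(M rho(e2)) = 28/5, coefficient -7/5; e1 e2: (e1 e2)^2 = +1, tr(M rho(e1 e2)) = 8/3, coefficient 2/3; e2 e3: (e2 e3)^2 = -1, tr(M rho(e2 e3)) = -5, coefficient 5/4. Every other blade of grade <= 2 projects to 0.
Answer: -7/5*e2 + 2/3*e1 e2 + 5/4*e2 e3


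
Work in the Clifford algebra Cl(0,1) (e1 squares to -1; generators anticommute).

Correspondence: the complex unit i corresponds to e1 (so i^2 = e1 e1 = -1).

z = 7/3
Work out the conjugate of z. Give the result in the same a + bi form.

In blades: z = 7/3.
Conjugation here is Clifford conjugation: the scalar is fixed and the grade-1 and grade-2 blades all flip sign, giving 7/3; translating back:
Answer: 7/3


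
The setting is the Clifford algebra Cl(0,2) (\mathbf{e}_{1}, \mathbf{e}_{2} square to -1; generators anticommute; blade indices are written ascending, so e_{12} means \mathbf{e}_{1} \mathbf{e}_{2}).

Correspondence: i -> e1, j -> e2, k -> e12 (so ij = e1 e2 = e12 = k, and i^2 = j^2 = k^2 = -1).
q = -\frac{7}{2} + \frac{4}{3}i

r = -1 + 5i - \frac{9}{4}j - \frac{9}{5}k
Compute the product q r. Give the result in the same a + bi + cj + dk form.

In blades: q = -\frac{7}{2} + \frac{4}{3} e_{1}, r = -1 + 5 e_{1} - \frac{9}{4} e_{2} - \frac{9}{5} e_{12}.
Distribute q over r term by term (generator squares from the signature, products reordered to ascending indices): (-\frac{7}{2})*r = \frac{7}{2} - \frac{35}{2} e_{1} + \frac{63}{8} e_{2} + \frac{63}{10} e_{12}; (\frac{4}{3} e_{1})*r = -\frac{20}{3} - \frac{4}{3} e_{1} + \frac{12}{5} e_{2} - 3 e_{12}.
Sum: -\frac{19}{6} - \frac{113}{6} e_{1} + \frac{411}{40} e_{2} + \frac{33}{10} e_{12}; translating back through the correspondence:
Answer: -\frac{19}{6} - \frac{113}{6}i + \frac{411}{40}j + \frac{33}{10}k


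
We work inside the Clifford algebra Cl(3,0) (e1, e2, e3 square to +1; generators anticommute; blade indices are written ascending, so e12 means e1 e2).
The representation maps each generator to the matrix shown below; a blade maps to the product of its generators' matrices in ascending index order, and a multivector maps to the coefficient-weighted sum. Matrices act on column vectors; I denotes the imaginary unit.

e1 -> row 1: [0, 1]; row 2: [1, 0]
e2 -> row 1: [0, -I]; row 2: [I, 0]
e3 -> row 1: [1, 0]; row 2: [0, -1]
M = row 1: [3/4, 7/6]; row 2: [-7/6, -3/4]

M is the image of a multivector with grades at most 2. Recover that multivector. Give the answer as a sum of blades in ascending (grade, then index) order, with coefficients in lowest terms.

Method: 1, rho(e1), rho(e2), rho(e3) form a trace-orthogonal basis of the 2x2 complex matrices (tr(X Y) = 2 if X = Y, else 0), so M = m0*1 + m1*rho(e1) + m2*rho(e2) + m3*rho(e3) with m0 = tr(M)/2 = 0, m1 = tr(M rho(e1))/2 = 0, m2 = tr(M rho(e2))/2 = 7*I/6, m3 = tr(M rho(e3))/2 = 3/4.
Multiplying table entries, the bivector images are rho(e12) = I*rho(e3), rho(e13) = -I*rho(e2), rho(e23) = I*rho(e1); with real blade coefficients the real parts of m0..m3 are the coefficients of 1, e1, e2, e3 and the imaginary parts give the bivectors (e23: Im m1, e13: -Im m2, e12: Im m3).
Answer: 3/4*e3 - 7/6*e13


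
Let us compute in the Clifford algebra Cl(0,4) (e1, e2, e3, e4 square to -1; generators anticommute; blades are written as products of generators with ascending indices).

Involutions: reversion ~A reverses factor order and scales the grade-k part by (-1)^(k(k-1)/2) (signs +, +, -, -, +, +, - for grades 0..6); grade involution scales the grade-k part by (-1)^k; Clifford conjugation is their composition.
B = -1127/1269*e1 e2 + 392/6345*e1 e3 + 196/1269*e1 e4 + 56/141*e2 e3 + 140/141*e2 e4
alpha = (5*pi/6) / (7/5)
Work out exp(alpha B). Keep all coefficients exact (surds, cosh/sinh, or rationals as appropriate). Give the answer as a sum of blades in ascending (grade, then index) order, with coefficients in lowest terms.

B^2 term by term: the squares give (-1127/1269)^2*(e1 e2)^2 + (392/6345)^2*(e1 e3)^2 + (196/1269)^2*(e1 e4)^2 + (56/141)^2*(e2 e3)^2 + (140/141)^2*(e2 e4)^2 = 1270129/1610361*(-1) + 153664/40259025*(-1) + 38416/1610361*(-1) + 3136/19881*(-1) + 19600/19881*(-1) = -49/25 (each basis 2-blade squares to minus the product of its generators' squares); cross terms between blades sharing an index anticommute and cancel; the commuting (index-disjoint) pairs give grade-4 terms 2*c*c'*(blade product), which cancel blade by blade — e1 e2 e3 e4: -21952/178929 + 21952/178929 = 0 — confirming B is simple. So B^2 = -49/25.
B^2 = -49/25 — since the square is negative, the closed form is circular: l = 7/5, alpha*l = 5*pi/6, so exp(alpha B) = cos(5*pi/6) + (sin(5*pi/6)/(7/5))*B = -sqrt(3)/2 + (5/14)*B.
Answer: -sqrt(3)/2 - 805/2538*e1 e2 + 28/1269*e1 e3 + 70/1269*e1 e4 + 20/141*e2 e3 + 50/141*e2 e4


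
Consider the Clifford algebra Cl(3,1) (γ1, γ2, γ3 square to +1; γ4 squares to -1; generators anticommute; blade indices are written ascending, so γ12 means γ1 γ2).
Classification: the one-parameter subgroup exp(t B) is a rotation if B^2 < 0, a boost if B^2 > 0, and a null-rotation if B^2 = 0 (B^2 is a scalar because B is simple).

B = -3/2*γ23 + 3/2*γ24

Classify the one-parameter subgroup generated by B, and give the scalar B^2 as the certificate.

B^2 term by term: the squares give (-3/2)^2*(γ23)^2 + (3/2)^2*(γ24)^2 = 9/4*(-1) + 9/4*(+1) = 0 (each basis 2-blade squares to minus the product of its generators' squares); cross terms between blades sharing an index anticommute and cancel. So B^2 = 0.
Answer: null-rotation, certificate B^2 = 0. Note: conjugating B changes its blade decomposition but never the scalar B^2 = 0, whose sign settles the classification.


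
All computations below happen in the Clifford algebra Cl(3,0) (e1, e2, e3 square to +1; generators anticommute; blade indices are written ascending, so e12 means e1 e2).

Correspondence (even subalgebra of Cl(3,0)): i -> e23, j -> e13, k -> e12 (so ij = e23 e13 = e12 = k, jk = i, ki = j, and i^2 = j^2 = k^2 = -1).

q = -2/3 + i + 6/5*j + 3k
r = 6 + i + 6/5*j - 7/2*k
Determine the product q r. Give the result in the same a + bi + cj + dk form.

In blades: q = -2/3 + 3*e12 + 6/5*e13 + e23, r = 6 - 7/2*e12 + 6/5*e13 + e23.
Distribute q over r term by term (generator squares from the signature, products reordered to ascending indices): (-2/3)*r = -4 + 7/3*e12 - 4/5*e13 - 2/3*e23; (3*e12)*r = 21/2 + 18*e12 + 3*e13 - 18/5*e23; (6/5*e13)*r = -36/25 - 6/5*e12 + 36/5*e13 - 21/5*e23; (e23)*r = -1 + 6/5*e12 + 7/2*e13 + 6*e23.
Sum: 203/50 + 61/3*e12 + 129/10*e13 - 37/15*e23; translating back through the correspondence:
Answer: 203/50 - 37/15*i + 129/10*j + 61/3*k


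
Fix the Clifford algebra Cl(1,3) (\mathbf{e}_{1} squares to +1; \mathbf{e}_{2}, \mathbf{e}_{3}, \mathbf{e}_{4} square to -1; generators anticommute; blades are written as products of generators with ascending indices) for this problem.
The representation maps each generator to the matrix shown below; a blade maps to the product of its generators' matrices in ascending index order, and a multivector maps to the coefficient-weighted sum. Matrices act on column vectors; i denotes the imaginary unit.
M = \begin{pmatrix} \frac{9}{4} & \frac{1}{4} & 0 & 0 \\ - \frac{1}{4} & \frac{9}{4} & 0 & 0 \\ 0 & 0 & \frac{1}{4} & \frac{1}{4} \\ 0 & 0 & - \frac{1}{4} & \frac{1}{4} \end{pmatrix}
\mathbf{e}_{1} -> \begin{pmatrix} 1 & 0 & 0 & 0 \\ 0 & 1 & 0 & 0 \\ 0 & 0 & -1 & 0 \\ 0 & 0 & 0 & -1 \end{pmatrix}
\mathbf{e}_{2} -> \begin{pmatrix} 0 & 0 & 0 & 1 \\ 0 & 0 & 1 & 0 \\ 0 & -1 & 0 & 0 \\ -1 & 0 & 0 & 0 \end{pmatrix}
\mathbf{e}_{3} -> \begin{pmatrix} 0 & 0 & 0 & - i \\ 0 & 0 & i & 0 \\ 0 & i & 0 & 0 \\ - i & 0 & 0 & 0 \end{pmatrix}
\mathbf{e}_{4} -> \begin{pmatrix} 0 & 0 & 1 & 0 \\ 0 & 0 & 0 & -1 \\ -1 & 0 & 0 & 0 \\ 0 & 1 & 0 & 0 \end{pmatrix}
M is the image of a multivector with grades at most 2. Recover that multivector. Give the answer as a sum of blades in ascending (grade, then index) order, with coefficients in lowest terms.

Method: the blade images are trace-orthogonal — tr(rho(e_A) rho(e_B)^-1) = 4 if A = B and 0 otherwise — and rho(e_A)^-1 = (e_A)^2 * rho(e_A) with (e_A)^2 = +1 or -1, so the coefficient of e_A in the preimage is (e_A)^2 * tr(M rho(e_A))/4.
Nonzero projections over blades of grade <= 2: 1: (1)^2 = +1, tr(M 1) = 5, coefficient \frac{5}{4}; e_{1}: (e_{1})^2 = +1, tr(M rho(e_{1})) = 4, coefficient 1; e_{2} e_{4}: (e_{2} e_{4})^2 = -1, tr(M rho(e_{2} e_{4})) = -1, coefficient \frac{1}{4}. Every other blade of grade <= 2 projects to 0.
Answer: \frac{5}{4} + e_{1} + \frac{1}{4} e_{2} e_{4}


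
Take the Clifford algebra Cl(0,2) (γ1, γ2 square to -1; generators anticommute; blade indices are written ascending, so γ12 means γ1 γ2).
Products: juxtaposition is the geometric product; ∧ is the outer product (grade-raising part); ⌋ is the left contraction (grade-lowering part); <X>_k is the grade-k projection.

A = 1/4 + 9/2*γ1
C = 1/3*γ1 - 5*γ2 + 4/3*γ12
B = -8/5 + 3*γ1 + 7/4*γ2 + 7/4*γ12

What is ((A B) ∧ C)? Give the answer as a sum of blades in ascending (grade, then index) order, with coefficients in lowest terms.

step 1: -139/10 - 129/20*γ1 - 119/16*γ2 + 133/16*γ12
step 2: -139/30*γ1 + 139/2*γ2 + 3887/240*γ12
Answer: -139/30*γ1 + 139/2*γ2 + 3887/240*γ12


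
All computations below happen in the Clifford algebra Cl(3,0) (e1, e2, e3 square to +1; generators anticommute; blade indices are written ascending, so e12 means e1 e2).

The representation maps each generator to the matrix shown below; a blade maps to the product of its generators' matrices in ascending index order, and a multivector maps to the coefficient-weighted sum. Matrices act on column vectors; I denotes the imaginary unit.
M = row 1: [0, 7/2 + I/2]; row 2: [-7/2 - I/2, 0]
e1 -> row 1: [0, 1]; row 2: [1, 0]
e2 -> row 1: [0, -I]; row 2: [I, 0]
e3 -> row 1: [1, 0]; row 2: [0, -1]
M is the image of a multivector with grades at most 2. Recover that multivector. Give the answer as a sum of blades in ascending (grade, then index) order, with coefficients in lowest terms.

Method: 1, rho(e1), rho(e2), rho(e3) form a trace-orthogonal basis of the 2x2 complex matrices (tr(X Y) = 2 if X = Y, else 0), so M = m0*1 + m1*rho(e1) + m2*rho(e2) + m3*rho(e3) with m0 = tr(M)/2 = 0, m1 = tr(M rho(e1))/2 = 0, m2 = tr(M rho(e2))/2 = -1/2 + 7*I/2, m3 = tr(M rho(e3))/2 = 0.
Multiplying table entries, the bivector images are rho(e12) = I*rho(e3), rho(e13) = -I*rho(e2), rho(e23) = I*rho(e1); with real blade coefficients the real parts of m0..m3 are the coefficients of 1, e1, e2, e3 and the imaginary parts give the bivectors (e23: Im m1, e13: -Im m2, e12: Im m3).
Answer: -1/2*e2 - 7/2*e13


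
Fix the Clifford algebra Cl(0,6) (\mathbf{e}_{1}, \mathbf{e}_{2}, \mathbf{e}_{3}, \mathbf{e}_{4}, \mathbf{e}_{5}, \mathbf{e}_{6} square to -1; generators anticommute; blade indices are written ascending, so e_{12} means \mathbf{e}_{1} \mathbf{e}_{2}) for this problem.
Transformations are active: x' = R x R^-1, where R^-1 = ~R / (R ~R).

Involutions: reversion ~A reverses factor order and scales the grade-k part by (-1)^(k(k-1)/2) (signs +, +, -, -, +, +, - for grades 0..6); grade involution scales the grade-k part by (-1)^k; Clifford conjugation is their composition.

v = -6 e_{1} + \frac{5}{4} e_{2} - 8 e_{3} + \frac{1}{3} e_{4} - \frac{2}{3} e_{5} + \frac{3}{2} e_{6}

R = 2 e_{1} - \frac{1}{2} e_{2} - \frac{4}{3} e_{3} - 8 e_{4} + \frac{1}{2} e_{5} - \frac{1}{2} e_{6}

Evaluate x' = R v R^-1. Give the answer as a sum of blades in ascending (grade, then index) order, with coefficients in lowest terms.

~R = 2 e_{1} - \frac{1}{2} e_{2} - \frac{4}{3} e_{3} - 8 e_{4} + \frac{1}{2} e_{5} - \frac{1}{2} e_{6}, and R ~R = -\frac{2539}{36}, so R^-1 = ~R / (-\frac{2539}{36}).
R v = \frac{137}{24} - \frac{1}{2} e_{12} - 24 e_{13} - \frac{142}{3} e_{14} + \frac{5}{3} e_{15} + \frac{17}{3} e_{23} + \frac{59}{6} e_{24} - \frac{7}{24} e_{25} - \frac{1}{8} e_{26} - \frac{580}{9} e_{34} + \frac{44}{9} e_{35} - 6 e_{36} + \frac{31}{6} e_{45} - \frac{71}{6} e_{46} + \frac{5}{12} e_{56}
Answer: \frac{14412}{2539} e_{1} - \frac{11873}{10156} e_{2} + \frac{20860}{2539} e_{3} + \frac{7325}{7617} e_{4} + \frac{8923}{15234} e_{5} - \frac{3603}{2539} e_{6}


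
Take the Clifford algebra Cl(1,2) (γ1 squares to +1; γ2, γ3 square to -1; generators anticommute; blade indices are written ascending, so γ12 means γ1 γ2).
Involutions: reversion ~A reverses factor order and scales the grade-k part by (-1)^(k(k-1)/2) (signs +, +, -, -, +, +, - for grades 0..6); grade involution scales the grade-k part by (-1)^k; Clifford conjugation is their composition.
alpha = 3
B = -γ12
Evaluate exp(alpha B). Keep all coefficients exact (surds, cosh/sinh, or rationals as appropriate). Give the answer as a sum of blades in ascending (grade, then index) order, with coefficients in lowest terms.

B^2 = (-1)^2*(γ12)^2 = 1*(+1) = 1 (a basis 2-blade squares to minus the product of its generators' squares).
B^2 = 1 — the positive square puts this in the hyperbolic regime; l = 1, alpha*l = 3, so exp(alpha B) = cosh(3) + (sinh(3)/1)*B = cosh(3) + (sinh(3))*B.
Answer: cosh(3) - sinh(3)*γ12


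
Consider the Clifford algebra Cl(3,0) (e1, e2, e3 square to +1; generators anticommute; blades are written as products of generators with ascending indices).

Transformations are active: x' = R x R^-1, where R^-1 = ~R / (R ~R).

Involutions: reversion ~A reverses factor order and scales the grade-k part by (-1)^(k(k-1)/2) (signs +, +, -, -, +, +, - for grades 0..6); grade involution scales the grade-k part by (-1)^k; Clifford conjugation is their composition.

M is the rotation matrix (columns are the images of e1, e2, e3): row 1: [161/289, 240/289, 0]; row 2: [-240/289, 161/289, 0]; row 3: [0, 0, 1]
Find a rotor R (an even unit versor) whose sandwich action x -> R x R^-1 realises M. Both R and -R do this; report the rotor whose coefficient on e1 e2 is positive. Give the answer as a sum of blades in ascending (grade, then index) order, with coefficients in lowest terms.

Method: write R = a + b12*e1 e2 + b13*e1 e3 + b23*e2 e3 with a^2 + b12^2 + b13^2 + b23^2 = 1 (so R^-1 = ~R). Expanding the columns R e_j ~R gives tr M = 4a^2 - 1 and, from the antisymmetric part, M21 - M12 = -4a*b12, M13 - M31 = 4a*b13, M32 - M23 = -4a*b23.
Here tr M = 611/289, so a^2 = (1 + tr M)/4 = 225/289 and a = ±15/17. Taking a = 15/17: M21 - M12 = -480/289, M13 - M31 = 0, M32 - M23 = 0, giving b12 = 8/17, b13 = 0, b23 = 0, i.e. R = 15/17 + 8/17*e1 e2.
Its e1 e2 coefficient is already positive.
Answer: 15/17 + 8/17*e1 e2. Key observation: the double cover Spin(3) -> SO(3) sends R and -R to the same matrix (trace 611/289 here), so the stated sign of the e1 e2 coefficient is what selects one sheet.


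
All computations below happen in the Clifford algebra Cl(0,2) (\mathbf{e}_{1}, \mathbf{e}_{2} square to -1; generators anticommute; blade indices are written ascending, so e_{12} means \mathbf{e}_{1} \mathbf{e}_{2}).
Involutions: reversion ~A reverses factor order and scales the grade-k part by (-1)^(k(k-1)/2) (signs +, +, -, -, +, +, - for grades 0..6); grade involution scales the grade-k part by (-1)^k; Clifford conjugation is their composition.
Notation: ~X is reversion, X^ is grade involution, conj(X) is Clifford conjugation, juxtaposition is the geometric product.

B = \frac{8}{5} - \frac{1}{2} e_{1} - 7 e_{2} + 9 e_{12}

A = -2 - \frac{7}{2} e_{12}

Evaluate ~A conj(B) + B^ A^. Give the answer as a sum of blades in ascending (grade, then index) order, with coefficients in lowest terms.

first term: \frac{283}{10} - \frac{51}{2} e_{1} - \frac{49}{4} e_{2} + \frac{118}{5} e_{12}
second term: \frac{283}{10} - \frac{51}{2} e_{1} - \frac{49}{4} e_{2} - \frac{118}{5} e_{12}
Answer: \frac{283}{5} - 51 e_{1} - \frac{49}{2} e_{2}


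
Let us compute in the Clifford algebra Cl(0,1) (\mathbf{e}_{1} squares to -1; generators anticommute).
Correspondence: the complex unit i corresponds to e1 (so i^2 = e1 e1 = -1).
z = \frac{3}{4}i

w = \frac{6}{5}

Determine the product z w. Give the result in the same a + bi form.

In blades: z = \frac{3}{4} e_{1}, w = \frac{6}{5}.
Distribute z over w term by term (generator squares from the signature, products reordered to ascending indices): (\frac{3}{4} e_{1})*w = \frac{9}{10} e_{1}.
Sum: \frac{9}{10} e_{1}; translating back through the correspondence:
Answer: \frac{9}{10}i


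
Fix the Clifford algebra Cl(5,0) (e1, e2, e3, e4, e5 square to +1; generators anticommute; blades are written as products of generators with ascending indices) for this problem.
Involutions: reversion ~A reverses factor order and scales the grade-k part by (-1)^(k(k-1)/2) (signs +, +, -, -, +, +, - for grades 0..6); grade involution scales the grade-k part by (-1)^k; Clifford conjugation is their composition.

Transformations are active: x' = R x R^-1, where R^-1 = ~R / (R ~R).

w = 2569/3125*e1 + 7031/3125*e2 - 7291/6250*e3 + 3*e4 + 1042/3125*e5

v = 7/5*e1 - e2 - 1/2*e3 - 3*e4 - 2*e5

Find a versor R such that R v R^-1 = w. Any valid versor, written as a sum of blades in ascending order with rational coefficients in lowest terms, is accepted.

Why this works: both vectors square to 1621/100, so q(v) = q(w) and R = v + w = 6944/3125*e1 + 3906/3125*e2 - 5208/3125*e3 - 5208/3125*e5 carries v to w — its own direction survives, the complement (v - w)/2 flips.
Answer: 6944/3125*e1 + 3906/3125*e2 - 5208/3125*e3 - 5208/3125*e5


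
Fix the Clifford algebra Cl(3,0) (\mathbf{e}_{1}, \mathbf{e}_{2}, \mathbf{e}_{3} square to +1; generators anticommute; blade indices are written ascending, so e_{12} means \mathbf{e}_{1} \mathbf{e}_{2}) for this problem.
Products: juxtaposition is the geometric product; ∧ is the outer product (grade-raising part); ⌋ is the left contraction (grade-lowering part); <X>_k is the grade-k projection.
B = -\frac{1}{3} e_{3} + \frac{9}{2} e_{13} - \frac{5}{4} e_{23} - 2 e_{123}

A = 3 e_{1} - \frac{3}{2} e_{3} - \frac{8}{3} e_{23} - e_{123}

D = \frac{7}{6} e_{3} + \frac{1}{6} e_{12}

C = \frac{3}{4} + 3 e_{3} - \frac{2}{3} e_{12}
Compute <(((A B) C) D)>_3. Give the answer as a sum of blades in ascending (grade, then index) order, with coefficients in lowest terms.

step 1: -\frac{29}{6} + \frac{1}{6} e_{1} - \frac{395}{72} e_{2} + \frac{27}{2} e_{3} - \frac{26}{3} e_{12} - e_{13} - 6 e_{23} - \frac{15}{4} e_{123}
step 2: \frac{2239}{72} - \frac{1411}{216} e_{1} - \frac{6401}{288} e_{2} - \frac{55}{8} e_{3} - \frac{523}{36} e_{12} - \frac{17}{4} e_{13} - \frac{487}{24} e_{23} - \frac{605}{16} e_{123}
step 3: -\frac{2419}{432} - \frac{2167}{1728} e_{1} - \frac{8023}{324} e_{2} + \frac{36791}{864} e_{3} - \frac{33637}{864} e_{12} - \frac{2747}{648} e_{13} - \frac{46031}{1728} e_{23} - \frac{7817}{432} e_{123}
step 4: -\frac{7817}{432} e_{123}
Answer: -\frac{7817}{432} e_{123}


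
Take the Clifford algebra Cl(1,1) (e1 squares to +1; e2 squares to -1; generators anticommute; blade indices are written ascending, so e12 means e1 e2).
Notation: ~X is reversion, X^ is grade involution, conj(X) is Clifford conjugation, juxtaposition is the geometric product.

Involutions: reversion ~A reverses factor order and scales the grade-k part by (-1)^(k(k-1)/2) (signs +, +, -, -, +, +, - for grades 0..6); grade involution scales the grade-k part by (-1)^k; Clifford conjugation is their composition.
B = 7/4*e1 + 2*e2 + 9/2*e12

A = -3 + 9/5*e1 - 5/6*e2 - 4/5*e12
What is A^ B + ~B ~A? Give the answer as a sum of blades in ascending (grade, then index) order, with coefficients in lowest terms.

first term: -101/12 + 1/10*e1 - 127/10*e2 - 2227/120*e12
second term: 73/60 - 37/5*e1 + 7/2*e2 + 1013/120*e12
Answer: -36/5 - 73/10*e1 - 46/5*e2 - 607/60*e12


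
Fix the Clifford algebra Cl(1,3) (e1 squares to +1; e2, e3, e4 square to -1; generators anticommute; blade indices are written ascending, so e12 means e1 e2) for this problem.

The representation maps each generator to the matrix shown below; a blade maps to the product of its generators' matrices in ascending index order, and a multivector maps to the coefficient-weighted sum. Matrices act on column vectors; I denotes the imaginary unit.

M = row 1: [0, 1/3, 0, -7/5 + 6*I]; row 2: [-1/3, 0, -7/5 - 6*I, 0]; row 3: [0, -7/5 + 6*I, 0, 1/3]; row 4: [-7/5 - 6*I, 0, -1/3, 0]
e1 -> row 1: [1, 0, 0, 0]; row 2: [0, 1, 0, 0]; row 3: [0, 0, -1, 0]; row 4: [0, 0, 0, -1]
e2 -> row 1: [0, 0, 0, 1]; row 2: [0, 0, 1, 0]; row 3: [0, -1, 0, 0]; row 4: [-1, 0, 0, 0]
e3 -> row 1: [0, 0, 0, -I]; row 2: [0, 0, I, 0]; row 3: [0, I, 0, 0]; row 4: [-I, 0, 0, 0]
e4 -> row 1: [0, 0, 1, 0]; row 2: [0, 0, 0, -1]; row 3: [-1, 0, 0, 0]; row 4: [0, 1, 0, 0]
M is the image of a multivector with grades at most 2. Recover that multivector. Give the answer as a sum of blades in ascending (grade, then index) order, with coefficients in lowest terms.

Method: the blade images are trace-orthogonal — tr(rho(e_A) rho(e_B)^-1) = 4 if A = B and 0 otherwise — and rho(e_A)^-1 = (e_A)^2 * rho(e_A) with (e_A)^2 = +1 or -1, so the coefficient of e_A in the preimage is (e_A)^2 * tr(M rho(e_A))/4.
Nonzero projections over blades of grade <= 2: e12: (e12)^2 = +1, tr(M rho(e12)) = -28/5, coefficient -7/5; e13: (e13)^2 = +1, tr(M rho(e13)) = -24, coefficient -6; e24: (e24)^2 = -1, tr(M rho(e24)) = -4/3, coefficient 1/3. Every other blade of grade <= 2 projects to 0.
Answer: -7/5*e12 - 6*e13 + 1/3*e24


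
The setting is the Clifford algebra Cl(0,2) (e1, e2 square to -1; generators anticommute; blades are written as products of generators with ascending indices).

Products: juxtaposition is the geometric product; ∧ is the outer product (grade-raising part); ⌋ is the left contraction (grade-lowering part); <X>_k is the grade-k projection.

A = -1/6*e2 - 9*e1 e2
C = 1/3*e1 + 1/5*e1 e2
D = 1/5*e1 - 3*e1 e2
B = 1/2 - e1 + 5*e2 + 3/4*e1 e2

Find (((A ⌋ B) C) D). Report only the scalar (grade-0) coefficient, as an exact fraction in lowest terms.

step 1: 91/12 - 1/8*e1
step 2: 1/24 + 91/36*e1 + 1/40*e2 + 91/60*e1 e2
step 3: 182/45 - 1/15*e1 + 1183/150*e2 - 13/100*e1 e2
Answer: 182/45
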